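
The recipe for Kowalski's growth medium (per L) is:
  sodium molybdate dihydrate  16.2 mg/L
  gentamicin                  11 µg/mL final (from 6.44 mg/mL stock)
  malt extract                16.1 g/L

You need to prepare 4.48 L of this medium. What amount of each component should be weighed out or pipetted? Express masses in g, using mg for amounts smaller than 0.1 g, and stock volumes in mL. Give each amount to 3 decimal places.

sodium molybdate dihydrate 72.576 mg; gentamicin 7.652 mL; malt extract 72.128 g

Scale factor relative to 1 L: 4.48.
sodium molybdate dihydrate: 16.2 mg/L × 4.48 L = 72.576 mg
gentamicin: C1V1 = C2V2 → 11 µg/mL × 4480 mL ÷ 6440 µg/mL = 7.652 mL
malt extract: 16.1 g/L × 4.48 L = 72.128 g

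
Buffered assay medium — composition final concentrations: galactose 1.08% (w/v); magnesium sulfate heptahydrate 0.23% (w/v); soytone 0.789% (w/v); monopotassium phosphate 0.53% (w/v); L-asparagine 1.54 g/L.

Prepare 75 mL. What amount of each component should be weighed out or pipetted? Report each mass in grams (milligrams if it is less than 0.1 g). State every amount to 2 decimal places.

Working volume: 75 mL = 0.075 L.
galactose: 1.08 g per 100 mL × 75 mL ÷ 100 = 0.81 g
magnesium sulfate heptahydrate: 0.23% w/v = 2.3 g/L → 2.3 × 0.075 L = 0.17 g
soytone: 0.789 g per 100 mL × 75 mL ÷ 100 = 0.59 g
monopotassium phosphate: 0.53% w/v = 5.3 g/L → 5.3 × 0.075 L = 0.40 g
L-asparagine: 1.54 g/L × 0.075 L = 0.12 g

galactose 0.81 g; magnesium sulfate heptahydrate 0.17 g; soytone 0.59 g; monopotassium phosphate 0.40 g; L-asparagine 0.12 g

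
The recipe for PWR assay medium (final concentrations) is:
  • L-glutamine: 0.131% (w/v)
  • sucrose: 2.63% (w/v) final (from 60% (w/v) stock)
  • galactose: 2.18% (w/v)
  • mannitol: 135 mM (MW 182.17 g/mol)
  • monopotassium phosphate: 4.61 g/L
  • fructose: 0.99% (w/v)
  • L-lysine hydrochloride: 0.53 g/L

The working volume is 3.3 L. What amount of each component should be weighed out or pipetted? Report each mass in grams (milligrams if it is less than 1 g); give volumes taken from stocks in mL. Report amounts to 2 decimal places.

L-glutamine 4.32 g; sucrose 144.65 mL; galactose 71.94 g; mannitol 81.16 g; monopotassium phosphate 15.21 g; fructose 32.67 g; L-lysine hydrochloride 1.75 g

Working volume: 3.3 L.
L-glutamine: 0.131 g per 100 mL × 3300 mL ÷ 100 = 4.32 g
sucrose: dilute stock: 2.63% ÷ 60% × 3300 mL = 144.65 mL
galactose: 2.18 g per 100 mL × 3300 mL ÷ 100 = 71.94 g
mannitol: 135 mmol/L × 182.17 g/mol × 3.3 L ÷ 1000 = 81.16 g
monopotassium phosphate: 4.61 g/L × 3.3 L = 15.21 g
fructose: 0.99 g per 100 mL × 3300 mL ÷ 100 = 32.67 g
L-lysine hydrochloride: 0.53 g/L × 3.3 L = 1.75 g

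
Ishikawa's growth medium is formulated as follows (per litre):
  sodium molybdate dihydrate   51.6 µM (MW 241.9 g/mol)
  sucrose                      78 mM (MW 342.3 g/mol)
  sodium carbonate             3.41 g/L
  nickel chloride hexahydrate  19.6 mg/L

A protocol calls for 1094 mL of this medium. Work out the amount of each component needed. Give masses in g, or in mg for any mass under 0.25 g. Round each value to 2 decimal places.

sodium molybdate dihydrate 13.66 mg; sucrose 29.21 g; sodium carbonate 3.73 g; nickel chloride hexahydrate 21.44 mg

Working volume: 1094 mL = 1.094 L.
sodium molybdate dihydrate: 51.6 µmol/L × 241.9 g/mol × 1.094 L ÷ 1000 = 13.66 mg
sucrose: 78 mmol/L × 342.3 g/mol × 1.094 L ÷ 1000 = 29.21 g
sodium carbonate: 3.41 g/L × 1.094 L = 3.73 g
nickel chloride hexahydrate: 19.6 mg/L × 1.094 L = 21.44 mg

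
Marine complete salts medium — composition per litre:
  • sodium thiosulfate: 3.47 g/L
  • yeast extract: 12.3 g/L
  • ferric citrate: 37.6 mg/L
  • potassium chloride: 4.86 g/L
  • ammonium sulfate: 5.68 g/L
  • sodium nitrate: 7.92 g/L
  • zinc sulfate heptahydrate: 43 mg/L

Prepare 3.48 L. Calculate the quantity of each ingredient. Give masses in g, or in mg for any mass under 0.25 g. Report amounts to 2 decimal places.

Working volume: 3.48 L.
sodium thiosulfate: 3.47 g/L × 3.48 L = 12.08 g
yeast extract: 12.3 g/L × 3.48 L = 42.80 g
ferric citrate: 37.6 mg/L × 3.48 L = 130.85 mg
potassium chloride: 4.86 g/L × 3.48 L = 16.91 g
ammonium sulfate: 5.68 g/L × 3.48 L = 19.77 g
sodium nitrate: 7.92 g/L × 3.48 L = 27.56 g
zinc sulfate heptahydrate: 43 mg/L × 3.48 L = 149.64 mg

sodium thiosulfate 12.08 g; yeast extract 42.80 g; ferric citrate 130.85 mg; potassium chloride 16.91 g; ammonium sulfate 19.77 g; sodium nitrate 27.56 g; zinc sulfate heptahydrate 149.64 mg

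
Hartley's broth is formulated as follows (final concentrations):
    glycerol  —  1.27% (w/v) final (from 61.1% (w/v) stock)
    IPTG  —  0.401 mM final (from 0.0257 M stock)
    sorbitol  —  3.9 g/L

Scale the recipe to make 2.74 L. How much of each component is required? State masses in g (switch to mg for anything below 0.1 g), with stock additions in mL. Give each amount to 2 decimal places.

Scale factor relative to 1 L: 2.74.
glycerol: dilute stock: 1.27% ÷ 61.1% × 2740 mL = 56.95 mL
IPTG: C1V1 = C2V2 → 0.401 mM × 2740 mL ÷ 25.7 mM = 42.75 mL
sorbitol: 3.9 g/L × 2.74 L = 10.69 g

glycerol 56.95 mL; IPTG 42.75 mL; sorbitol 10.69 g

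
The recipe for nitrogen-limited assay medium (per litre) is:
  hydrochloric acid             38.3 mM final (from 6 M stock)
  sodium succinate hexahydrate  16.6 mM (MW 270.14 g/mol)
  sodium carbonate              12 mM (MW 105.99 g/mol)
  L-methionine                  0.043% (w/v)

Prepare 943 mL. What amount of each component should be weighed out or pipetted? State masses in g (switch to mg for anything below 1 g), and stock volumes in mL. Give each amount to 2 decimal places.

hydrochloric acid 6.02 mL; sodium succinate hexahydrate 4.23 g; sodium carbonate 1.20 g; L-methionine 405.49 mg

Working volume: 943 mL = 0.943 L.
hydrochloric acid: C1V1 = C2V2 → 38.3 mM × 943 mL ÷ 6000 mM = 6.02 mL
sodium succinate hexahydrate: 16.6 mmol/L × 270.14 g/mol × 0.943 L ÷ 1000 = 4.23 g
sodium carbonate: 12 mmol/L × 105.99 g/mol × 0.943 L ÷ 1000 = 1.20 g
L-methionine: 0.043 g per 100 mL × 943 mL ÷ 100 = 0.40549 g = 405.49 mg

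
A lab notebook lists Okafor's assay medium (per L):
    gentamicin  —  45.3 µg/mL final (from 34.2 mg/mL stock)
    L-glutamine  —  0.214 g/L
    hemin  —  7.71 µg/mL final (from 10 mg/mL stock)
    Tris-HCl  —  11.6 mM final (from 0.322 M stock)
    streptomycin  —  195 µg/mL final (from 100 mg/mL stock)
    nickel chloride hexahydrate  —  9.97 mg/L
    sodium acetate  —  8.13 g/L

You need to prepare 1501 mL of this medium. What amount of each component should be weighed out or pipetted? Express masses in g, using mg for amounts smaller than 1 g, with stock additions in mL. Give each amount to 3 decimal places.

Scale factor relative to 1 L: 1.501.
gentamicin: dilute stock: 45.3 µg/mL × 1501 mL ÷ 34200 µg/mL = 1.988 mL
L-glutamine: 0.214 g/L × 1.501 L = 0.321214 g = 321.214 mg
hemin: C1V1 = C2V2 → 7.71 µg/mL × 1501 mL ÷ 10000 µg/mL = 1.157 mL
Tris-HCl: C1V1 = C2V2 → 11.6 mM × 1501 mL ÷ 322 mM = 54.073 mL
streptomycin: C1V1 = C2V2 → 195 µg/mL × 1501 mL ÷ 100000 µg/mL = 2.927 mL
nickel chloride hexahydrate: 9.97 mg/L × 1.501 L = 14.965 mg
sodium acetate: 8.13 g/L × 1.501 L = 12.203 g

gentamicin 1.988 mL; L-glutamine 321.214 mg; hemin 1.157 mL; Tris-HCl 54.073 mL; streptomycin 2.927 mL; nickel chloride hexahydrate 14.965 mg; sodium acetate 12.203 g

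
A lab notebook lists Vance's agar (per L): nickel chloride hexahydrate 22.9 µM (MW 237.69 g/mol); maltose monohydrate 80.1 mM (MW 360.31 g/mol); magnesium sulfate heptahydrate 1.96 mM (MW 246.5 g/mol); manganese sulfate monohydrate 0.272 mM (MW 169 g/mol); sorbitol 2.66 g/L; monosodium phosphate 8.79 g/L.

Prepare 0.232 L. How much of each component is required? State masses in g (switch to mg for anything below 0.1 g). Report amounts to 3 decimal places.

Scale factor relative to 1 L: 0.232.
nickel chloride hexahydrate: 22.9 µmol/L × 237.69 g/mol × 0.232 L ÷ 1000 = 1.263 mg
maltose monohydrate: 80.1 mmol/L × 360.31 g/mol × 0.232 L ÷ 1000 = 6.696 g
magnesium sulfate heptahydrate: 1.96 mmol/L × 246.5 g/mol × 0.232 L ÷ 1000 = 0.112 g
manganese sulfate monohydrate: 0.272 mmol/L × 169 mg/mmol × 0.232 L = 10.665 mg
sorbitol: 2.66 g/L × 0.232 L = 0.617 g
monosodium phosphate: 8.79 g/L × 0.232 L = 2.039 g

nickel chloride hexahydrate 1.263 mg; maltose monohydrate 6.696 g; magnesium sulfate heptahydrate 0.112 g; manganese sulfate monohydrate 10.665 mg; sorbitol 0.617 g; monosodium phosphate 2.039 g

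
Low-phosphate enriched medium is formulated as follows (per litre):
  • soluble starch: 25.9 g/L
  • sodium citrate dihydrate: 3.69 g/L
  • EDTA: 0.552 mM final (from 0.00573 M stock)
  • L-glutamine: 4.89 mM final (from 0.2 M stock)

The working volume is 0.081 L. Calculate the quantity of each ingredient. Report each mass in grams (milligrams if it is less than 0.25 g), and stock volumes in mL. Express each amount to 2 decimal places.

Scale factor relative to 1 L: 0.081.
soluble starch: 25.9 g/L × 0.081 L = 2.10 g
sodium citrate dihydrate: 3.69 g/L × 0.081 L = 0.30 g
EDTA: C1V1 = C2V2 → 0.552 mM × 81 mL ÷ 5.73 mM = 7.80 mL
L-glutamine: C1V1 = C2V2 → 4.89 mM × 81 mL ÷ 200 mM = 1.98 mL

soluble starch 2.10 g; sodium citrate dihydrate 0.30 g; EDTA 7.80 mL; L-glutamine 1.98 mL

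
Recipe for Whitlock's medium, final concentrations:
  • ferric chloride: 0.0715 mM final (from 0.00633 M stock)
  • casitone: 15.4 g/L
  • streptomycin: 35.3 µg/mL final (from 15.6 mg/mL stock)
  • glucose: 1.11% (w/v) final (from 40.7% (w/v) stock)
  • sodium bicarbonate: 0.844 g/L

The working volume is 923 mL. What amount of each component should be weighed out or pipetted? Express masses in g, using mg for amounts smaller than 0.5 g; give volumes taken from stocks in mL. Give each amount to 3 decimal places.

ferric chloride 10.426 mL; casitone 14.214 g; streptomycin 2.089 mL; glucose 25.173 mL; sodium bicarbonate 0.779 g

Scale factor relative to 1 L: 0.923.
ferric chloride: V = C2·V2/C1 = 0.0715 mM × 923 mL ÷ 6.33 mM = 10.426 mL
casitone: 15.4 g/L × 0.923 L = 14.214 g
streptomycin: V = C2·V2/C1 = 35.3 µg/mL × 923 mL ÷ 15600 µg/mL = 2.089 mL
glucose: C1V1 = C2V2 → 1.11% ÷ 40.7% × 923 mL = 25.173 mL
sodium bicarbonate: 0.844 g/L × 0.923 L = 0.779 g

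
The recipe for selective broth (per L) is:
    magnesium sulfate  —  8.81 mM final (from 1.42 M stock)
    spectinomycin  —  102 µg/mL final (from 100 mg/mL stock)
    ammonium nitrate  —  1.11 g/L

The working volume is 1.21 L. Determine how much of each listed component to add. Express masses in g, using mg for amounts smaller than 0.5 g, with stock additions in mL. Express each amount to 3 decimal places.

magnesium sulfate 7.507 mL; spectinomycin 1.234 mL; ammonium nitrate 1.343 g

Working volume: 1.21 L.
magnesium sulfate: dilute stock: 8.81 mM × 1210 mL ÷ 1420 mM = 7.507 mL
spectinomycin: V = C2·V2/C1 = 102 µg/mL × 1210 mL ÷ 100000 µg/mL = 1.234 mL
ammonium nitrate: 1.11 g/L × 1.21 L = 1.343 g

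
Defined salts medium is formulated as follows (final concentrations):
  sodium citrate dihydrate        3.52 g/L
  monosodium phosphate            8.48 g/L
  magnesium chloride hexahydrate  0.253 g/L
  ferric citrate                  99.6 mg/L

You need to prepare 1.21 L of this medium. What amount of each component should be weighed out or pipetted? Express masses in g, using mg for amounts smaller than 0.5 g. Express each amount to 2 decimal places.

sodium citrate dihydrate 4.26 g; monosodium phosphate 10.26 g; magnesium chloride hexahydrate 306.13 mg; ferric citrate 120.52 mg

Scale factor relative to 1 L: 1.21.
sodium citrate dihydrate: 3.52 g/L × 1.21 L = 4.26 g
monosodium phosphate: 8.48 g/L × 1.21 L = 10.26 g
magnesium chloride hexahydrate: 0.253 g/L × 1.21 L = 0.30613 g = 306.13 mg
ferric citrate: 99.6 mg/L × 1.21 L = 120.52 mg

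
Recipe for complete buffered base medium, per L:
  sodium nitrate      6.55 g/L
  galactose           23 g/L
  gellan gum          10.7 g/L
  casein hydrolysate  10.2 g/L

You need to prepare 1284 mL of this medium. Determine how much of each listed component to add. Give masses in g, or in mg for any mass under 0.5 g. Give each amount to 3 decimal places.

sodium nitrate 8.410 g; galactose 29.532 g; gellan gum 13.739 g; casein hydrolysate 13.097 g

Scale factor relative to 1 L: 1.284.
sodium nitrate: 6.55 g/L × 1.284 L = 8.410 g
galactose: 23 g/L × 1.284 L = 29.532 g
gellan gum: 10.7 g/L × 1.284 L = 13.739 g
casein hydrolysate: 10.2 g/L × 1.284 L = 13.097 g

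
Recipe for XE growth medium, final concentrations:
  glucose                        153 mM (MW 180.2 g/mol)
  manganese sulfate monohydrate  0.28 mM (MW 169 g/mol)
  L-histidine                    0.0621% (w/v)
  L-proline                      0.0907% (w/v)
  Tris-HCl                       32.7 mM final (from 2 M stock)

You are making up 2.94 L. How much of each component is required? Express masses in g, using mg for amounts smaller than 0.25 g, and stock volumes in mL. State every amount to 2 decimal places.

Scale factor relative to 1 L: 2.94.
glucose: 153 mmol/L × 180.2 g/mol × 2.94 L ÷ 1000 = 81.06 g
manganese sulfate monohydrate: 0.28 mmol/L × 169 mg/mmol × 2.94 L = 139.12 mg
L-histidine: 0.0621 g per 100 mL × 2940 mL ÷ 100 = 1.83 g
L-proline: 0.0907% w/v = 0.907 g/L → 0.907 × 2.94 L = 2.67 g
Tris-HCl: dilute stock: 32.7 mM × 2940 mL ÷ 2000 mM = 48.07 mL

glucose 81.06 g; manganese sulfate monohydrate 139.12 mg; L-histidine 1.83 g; L-proline 2.67 g; Tris-HCl 48.07 mL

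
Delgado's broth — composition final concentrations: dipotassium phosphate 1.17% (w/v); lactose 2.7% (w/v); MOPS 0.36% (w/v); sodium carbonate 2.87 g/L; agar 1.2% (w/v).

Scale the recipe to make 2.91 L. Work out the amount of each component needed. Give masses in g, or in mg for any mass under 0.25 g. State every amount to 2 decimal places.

Scale factor relative to 1 L: 2.91.
dipotassium phosphate: 1.17 g per 100 mL × 2910 mL ÷ 100 = 34.05 g
lactose: 2.7% w/v = 27 g/L → 27 × 2.91 L = 78.57 g
MOPS: 0.36% w/v = 3.6 g/L → 3.6 × 2.91 L = 10.48 g
sodium carbonate: 2.87 g/L × 2.91 L = 8.35 g
agar: 1.2 g per 100 mL × 2910 mL ÷ 100 = 34.92 g

dipotassium phosphate 34.05 g; lactose 78.57 g; MOPS 10.48 g; sodium carbonate 8.35 g; agar 34.92 g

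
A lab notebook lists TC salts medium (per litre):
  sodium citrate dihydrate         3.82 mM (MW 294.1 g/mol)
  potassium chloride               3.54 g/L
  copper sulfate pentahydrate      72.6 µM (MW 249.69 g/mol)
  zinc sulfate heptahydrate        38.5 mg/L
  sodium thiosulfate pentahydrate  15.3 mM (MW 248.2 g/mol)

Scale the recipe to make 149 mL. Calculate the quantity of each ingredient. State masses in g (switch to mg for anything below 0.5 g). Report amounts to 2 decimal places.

sodium citrate dihydrate 167.40 mg; potassium chloride 0.53 g; copper sulfate pentahydrate 2.70 mg; zinc sulfate heptahydrate 5.74 mg; sodium thiosulfate pentahydrate 0.57 g

Scale factor relative to 1 L: 0.149.
sodium citrate dihydrate: 3.82 mmol/L × 294.1 mg/mmol × 0.149 L = 167.40 mg
potassium chloride: 3.54 g/L × 0.149 L = 0.53 g
copper sulfate pentahydrate: 72.6 µmol/L × 249.69 g/mol × 0.149 L ÷ 1000 = 2.70 mg
zinc sulfate heptahydrate: 38.5 mg/L × 0.149 L = 5.74 mg
sodium thiosulfate pentahydrate: 15.3 mmol/L × 248.2 g/mol × 0.149 L ÷ 1000 = 0.57 g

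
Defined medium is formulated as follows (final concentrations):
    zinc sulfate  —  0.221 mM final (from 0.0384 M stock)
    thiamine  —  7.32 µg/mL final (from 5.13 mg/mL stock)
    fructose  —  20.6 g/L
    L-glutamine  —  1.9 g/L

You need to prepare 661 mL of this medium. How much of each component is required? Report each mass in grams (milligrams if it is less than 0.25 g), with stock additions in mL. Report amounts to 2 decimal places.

Target volume = 661 mL = 0.661 L.
zinc sulfate: C1V1 = C2V2 → 0.221 mM × 661 mL ÷ 38.4 mM = 3.80 mL
thiamine: V = C2·V2/C1 = 7.32 µg/mL × 661 mL ÷ 5130 µg/mL = 0.94 mL
fructose: 20.6 g/L × 0.661 L = 13.62 g
L-glutamine: 1.9 g/L × 0.661 L = 1.26 g

zinc sulfate 3.80 mL; thiamine 0.94 mL; fructose 13.62 g; L-glutamine 1.26 g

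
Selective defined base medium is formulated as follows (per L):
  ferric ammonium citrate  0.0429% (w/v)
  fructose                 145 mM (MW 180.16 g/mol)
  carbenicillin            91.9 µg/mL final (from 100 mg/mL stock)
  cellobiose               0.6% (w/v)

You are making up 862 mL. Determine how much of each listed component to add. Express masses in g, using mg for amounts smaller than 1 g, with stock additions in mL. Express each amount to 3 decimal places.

Working volume: 862 mL = 0.862 L.
ferric ammonium citrate: 0.0429 g per 100 mL × 862 mL ÷ 100 = 0.369798 g = 369.798 mg
fructose: 145 mmol/L × 180.16 g/mol × 0.862 L ÷ 1000 = 22.518 g
carbenicillin: dilute stock: 91.9 µg/mL × 862 mL ÷ 100000 µg/mL = 0.792 mL
cellobiose: 0.6% w/v = 6 g/L → 6 × 0.862 L = 5.172 g

ferric ammonium citrate 369.798 mg; fructose 22.518 g; carbenicillin 0.792 mL; cellobiose 5.172 g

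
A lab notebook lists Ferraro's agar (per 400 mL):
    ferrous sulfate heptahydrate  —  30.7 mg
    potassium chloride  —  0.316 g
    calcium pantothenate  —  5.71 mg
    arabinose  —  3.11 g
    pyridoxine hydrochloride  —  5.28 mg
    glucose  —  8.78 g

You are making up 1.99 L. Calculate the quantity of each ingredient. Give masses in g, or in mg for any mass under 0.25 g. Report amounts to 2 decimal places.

ferrous sulfate heptahydrate 152.73 mg; potassium chloride 1.57 g; calcium pantothenate 28.41 mg; arabinose 15.47 g; pyridoxine hydrochloride 26.27 mg; glucose 43.68 g

Ratio of target to recipe volume: 1990 / 400 = 4.975.
ferrous sulfate heptahydrate: 30.7 mg × (1990 mL / 400 mL) = 152.73 mg
potassium chloride: 0.316 g × (1990 mL / 400 mL) = 1.57 g
calcium pantothenate: 5.71 mg × (1990 mL / 400 mL) = 28.41 mg
arabinose: 3.11 g × (1990 mL / 400 mL) = 15.47 g
pyridoxine hydrochloride: 5.28 mg × (1990 mL / 400 mL) = 26.27 mg
glucose: 8.78 g × (1990 mL / 400 mL) = 43.68 g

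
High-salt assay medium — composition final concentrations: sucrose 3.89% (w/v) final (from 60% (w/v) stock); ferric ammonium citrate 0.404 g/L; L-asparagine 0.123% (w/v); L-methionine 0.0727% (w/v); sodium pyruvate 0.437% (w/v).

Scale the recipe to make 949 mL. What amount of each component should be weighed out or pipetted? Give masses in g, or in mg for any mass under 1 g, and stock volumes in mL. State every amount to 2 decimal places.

Working volume: 949 mL = 0.949 L.
sucrose: V = C2·V2/C1 = 3.89% ÷ 60% × 949 mL = 61.53 mL
ferric ammonium citrate: 0.404 g/L × 0.949 L = 0.383396 g = 383.40 mg
L-asparagine: 0.123% w/v = 1.23 g/L → 1.23 × 0.949 L = 1.17 g
L-methionine: 0.0727 g per 100 mL × 949 mL ÷ 100 = 0.689923 g = 689.92 mg
sodium pyruvate: 0.437 g per 100 mL × 949 mL ÷ 100 = 4.15 g

sucrose 61.53 mL; ferric ammonium citrate 383.40 mg; L-asparagine 1.17 g; L-methionine 689.92 mg; sodium pyruvate 4.15 g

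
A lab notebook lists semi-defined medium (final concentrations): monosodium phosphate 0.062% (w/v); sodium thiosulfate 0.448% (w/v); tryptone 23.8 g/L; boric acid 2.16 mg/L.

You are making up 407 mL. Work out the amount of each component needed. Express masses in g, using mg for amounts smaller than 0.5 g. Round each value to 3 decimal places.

Working volume: 407 mL = 0.407 L.
monosodium phosphate: 0.062% w/v = 0.62 g/L → 0.62 × 0.407 L = 0.25234 g = 252.340 mg
sodium thiosulfate: 0.448% w/v = 4.48 g/L → 4.48 × 0.407 L = 1.823 g
tryptone: 23.8 g/L × 0.407 L = 9.687 g
boric acid: 2.16 mg/L × 0.407 L = 0.879 mg

monosodium phosphate 252.340 mg; sodium thiosulfate 1.823 g; tryptone 9.687 g; boric acid 0.879 mg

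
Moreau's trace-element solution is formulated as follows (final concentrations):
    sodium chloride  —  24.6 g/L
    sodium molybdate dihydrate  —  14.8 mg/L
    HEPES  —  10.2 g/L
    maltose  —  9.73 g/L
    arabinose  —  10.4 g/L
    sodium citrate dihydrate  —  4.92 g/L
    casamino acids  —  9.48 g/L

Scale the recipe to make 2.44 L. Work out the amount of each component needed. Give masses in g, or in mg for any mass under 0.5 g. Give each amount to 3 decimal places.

sodium chloride 60.024 g; sodium molybdate dihydrate 36.112 mg; HEPES 24.888 g; maltose 23.741 g; arabinose 25.376 g; sodium citrate dihydrate 12.005 g; casamino acids 23.131 g

Working volume: 2.44 L.
sodium chloride: 24.6 g/L × 2.44 L = 60.024 g
sodium molybdate dihydrate: 14.8 mg/L × 2.44 L = 36.112 mg
HEPES: 10.2 g/L × 2.44 L = 24.888 g
maltose: 9.73 g/L × 2.44 L = 23.741 g
arabinose: 10.4 g/L × 2.44 L = 25.376 g
sodium citrate dihydrate: 4.92 g/L × 2.44 L = 12.005 g
casamino acids: 9.48 g/L × 2.44 L = 23.131 g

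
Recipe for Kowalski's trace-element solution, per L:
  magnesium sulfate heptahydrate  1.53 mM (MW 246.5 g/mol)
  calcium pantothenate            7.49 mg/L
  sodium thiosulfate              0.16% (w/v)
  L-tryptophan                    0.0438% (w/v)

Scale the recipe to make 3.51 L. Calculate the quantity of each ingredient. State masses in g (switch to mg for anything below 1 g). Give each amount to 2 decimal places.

magnesium sulfate heptahydrate 1.32 g; calcium pantothenate 26.29 mg; sodium thiosulfate 5.62 g; L-tryptophan 1.54 g

Scale factor relative to 1 L: 3.51.
magnesium sulfate heptahydrate: 1.53 mmol/L × 246.5 g/mol × 3.51 L ÷ 1000 = 1.32 g
calcium pantothenate: 7.49 mg/L × 3.51 L = 26.29 mg
sodium thiosulfate: 0.16 g per 100 mL × 3510 mL ÷ 100 = 5.62 g
L-tryptophan: 0.0438 g per 100 mL × 3510 mL ÷ 100 = 1.54 g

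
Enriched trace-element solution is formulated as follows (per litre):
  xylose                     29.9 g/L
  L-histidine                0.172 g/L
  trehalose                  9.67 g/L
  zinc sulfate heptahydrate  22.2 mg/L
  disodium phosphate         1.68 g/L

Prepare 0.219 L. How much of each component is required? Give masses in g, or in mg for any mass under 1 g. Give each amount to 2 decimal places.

xylose 6.55 g; L-histidine 37.67 mg; trehalose 2.12 g; zinc sulfate heptahydrate 4.86 mg; disodium phosphate 367.92 mg

Scale factor relative to 1 L: 0.219.
xylose: 29.9 g/L × 0.219 L = 6.55 g
L-histidine: 0.172 g/L × 0.219 L = 0.037668 g = 37.67 mg
trehalose: 9.67 g/L × 0.219 L = 2.12 g
zinc sulfate heptahydrate: 22.2 mg/L × 0.219 L = 4.86 mg
disodium phosphate: 1.68 g/L × 0.219 L = 0.36792 g = 367.92 mg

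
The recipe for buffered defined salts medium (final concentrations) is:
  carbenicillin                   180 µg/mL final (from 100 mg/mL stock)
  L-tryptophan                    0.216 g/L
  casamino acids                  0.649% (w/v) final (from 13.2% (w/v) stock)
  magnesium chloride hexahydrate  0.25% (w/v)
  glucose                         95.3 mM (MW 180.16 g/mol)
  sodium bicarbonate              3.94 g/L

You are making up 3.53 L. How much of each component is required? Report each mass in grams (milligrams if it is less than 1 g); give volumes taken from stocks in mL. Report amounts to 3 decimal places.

Scale factor relative to 1 L: 3.53.
carbenicillin: dilute stock: 180 µg/mL × 3530 mL ÷ 100000 µg/mL = 6.354 mL
L-tryptophan: 0.216 g/L × 3.53 L = 0.76248 g = 762.480 mg
casamino acids: C1V1 = C2V2 → 0.649% ÷ 13.2% × 3530 mL = 173.558 mL
magnesium chloride hexahydrate: 0.25% w/v = 2.5 g/L → 2.5 × 3.53 L = 8.825 g
glucose: 95.3 mmol/L × 180.16 g/mol × 3.53 L ÷ 1000 = 60.607 g
sodium bicarbonate: 3.94 g/L × 3.53 L = 13.908 g

carbenicillin 6.354 mL; L-tryptophan 762.480 mg; casamino acids 173.558 mL; magnesium chloride hexahydrate 8.825 g; glucose 60.607 g; sodium bicarbonate 13.908 g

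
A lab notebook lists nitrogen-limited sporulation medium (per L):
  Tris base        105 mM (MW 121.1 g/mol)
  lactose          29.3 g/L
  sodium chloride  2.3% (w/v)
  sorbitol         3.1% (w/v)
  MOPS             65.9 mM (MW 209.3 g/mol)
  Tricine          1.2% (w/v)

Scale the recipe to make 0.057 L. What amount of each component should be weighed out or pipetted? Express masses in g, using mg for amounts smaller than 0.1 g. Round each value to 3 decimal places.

Tris base 0.725 g; lactose 1.670 g; sodium chloride 1.311 g; sorbitol 1.767 g; MOPS 0.786 g; Tricine 0.684 g

Scale factor relative to 1 L: 0.057.
Tris base: 105 mmol/L × 121.1 g/mol × 0.057 L ÷ 1000 = 0.725 g
lactose: 29.3 g/L × 0.057 L = 1.670 g
sodium chloride: 2.3% w/v = 23 g/L → 23 × 0.057 L = 1.311 g
sorbitol: 3.1% w/v = 31 g/L → 31 × 0.057 L = 1.767 g
MOPS: 65.9 mmol/L × 209.3 g/mol × 0.057 L ÷ 1000 = 0.786 g
Tricine: 1.2 g per 100 mL × 57 mL ÷ 100 = 0.684 g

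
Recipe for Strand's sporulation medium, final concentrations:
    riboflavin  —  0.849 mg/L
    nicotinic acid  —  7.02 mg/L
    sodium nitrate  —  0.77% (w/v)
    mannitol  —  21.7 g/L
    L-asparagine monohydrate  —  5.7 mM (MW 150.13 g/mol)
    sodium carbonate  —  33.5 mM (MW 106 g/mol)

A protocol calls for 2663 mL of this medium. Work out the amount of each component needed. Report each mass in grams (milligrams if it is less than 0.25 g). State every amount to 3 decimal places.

riboflavin 2.261 mg; nicotinic acid 18.694 mg; sodium nitrate 20.505 g; mannitol 57.787 g; L-asparagine monohydrate 2.279 g; sodium carbonate 9.456 g

Scale factor relative to 1 L: 2.663.
riboflavin: 0.849 mg/L × 2.663 L = 2.261 mg
nicotinic acid: 7.02 mg/L × 2.663 L = 18.694 mg
sodium nitrate: 0.77 g per 100 mL × 2663 mL ÷ 100 = 20.505 g
mannitol: 21.7 g/L × 2.663 L = 57.787 g
L-asparagine monohydrate: 5.7 mmol/L × 150.13 g/mol × 2.663 L ÷ 1000 = 2.279 g
sodium carbonate: 33.5 mmol/L × 106 g/mol × 2.663 L ÷ 1000 = 9.456 g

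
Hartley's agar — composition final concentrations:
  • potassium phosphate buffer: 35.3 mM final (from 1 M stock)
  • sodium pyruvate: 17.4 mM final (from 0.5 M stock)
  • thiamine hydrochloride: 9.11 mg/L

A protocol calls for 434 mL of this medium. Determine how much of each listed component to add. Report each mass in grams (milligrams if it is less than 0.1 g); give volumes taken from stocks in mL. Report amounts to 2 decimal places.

Target volume = 434 mL = 0.434 L.
potassium phosphate buffer: C1V1 = C2V2 → 35.3 mM × 434 mL ÷ 1000 mM = 15.32 mL
sodium pyruvate: C1V1 = C2V2 → 17.4 mM × 434 mL ÷ 500 mM = 15.10 mL
thiamine hydrochloride: 9.11 mg/L × 0.434 L = 3.95 mg

potassium phosphate buffer 15.32 mL; sodium pyruvate 15.10 mL; thiamine hydrochloride 3.95 mg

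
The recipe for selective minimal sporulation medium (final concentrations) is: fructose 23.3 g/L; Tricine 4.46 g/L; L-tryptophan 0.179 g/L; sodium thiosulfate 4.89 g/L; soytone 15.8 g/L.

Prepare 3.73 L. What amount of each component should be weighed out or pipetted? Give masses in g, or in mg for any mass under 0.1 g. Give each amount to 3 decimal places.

Scale factor relative to 1 L: 3.73.
fructose: 23.3 g/L × 3.73 L = 86.909 g
Tricine: 4.46 g/L × 3.73 L = 16.636 g
L-tryptophan: 0.179 g/L × 3.73 L = 0.668 g
sodium thiosulfate: 4.89 g/L × 3.73 L = 18.240 g
soytone: 15.8 g/L × 3.73 L = 58.934 g

fructose 86.909 g; Tricine 16.636 g; L-tryptophan 0.668 g; sodium thiosulfate 18.240 g; soytone 58.934 g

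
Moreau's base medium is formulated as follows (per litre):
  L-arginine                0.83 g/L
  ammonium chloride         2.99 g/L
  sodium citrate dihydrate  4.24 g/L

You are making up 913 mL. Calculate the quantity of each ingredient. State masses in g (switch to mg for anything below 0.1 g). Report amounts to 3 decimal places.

Target volume = 913 mL = 0.913 L.
L-arginine: 0.83 g/L × 0.913 L = 0.758 g
ammonium chloride: 2.99 g/L × 0.913 L = 2.730 g
sodium citrate dihydrate: 4.24 g/L × 0.913 L = 3.871 g

L-arginine 0.758 g; ammonium chloride 2.730 g; sodium citrate dihydrate 3.871 g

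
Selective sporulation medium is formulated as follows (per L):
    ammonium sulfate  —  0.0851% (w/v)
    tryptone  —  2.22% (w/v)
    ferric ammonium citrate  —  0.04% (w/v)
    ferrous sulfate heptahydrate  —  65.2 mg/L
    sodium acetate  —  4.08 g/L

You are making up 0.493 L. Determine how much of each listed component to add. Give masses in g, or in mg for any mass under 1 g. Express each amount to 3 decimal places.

ammonium sulfate 419.543 mg; tryptone 10.945 g; ferric ammonium citrate 197.200 mg; ferrous sulfate heptahydrate 32.144 mg; sodium acetate 2.011 g

Scale factor relative to 1 L: 0.493.
ammonium sulfate: 0.0851% w/v = 0.851 g/L → 0.851 × 0.493 L = 0.419543 g = 419.543 mg
tryptone: 2.22 g per 100 mL × 493 mL ÷ 100 = 10.945 g
ferric ammonium citrate: 0.04% w/v = 0.4 g/L → 0.4 × 0.493 L = 0.1972 g = 197.200 mg
ferrous sulfate heptahydrate: 65.2 mg/L × 0.493 L = 32.144 mg
sodium acetate: 4.08 g/L × 0.493 L = 2.011 g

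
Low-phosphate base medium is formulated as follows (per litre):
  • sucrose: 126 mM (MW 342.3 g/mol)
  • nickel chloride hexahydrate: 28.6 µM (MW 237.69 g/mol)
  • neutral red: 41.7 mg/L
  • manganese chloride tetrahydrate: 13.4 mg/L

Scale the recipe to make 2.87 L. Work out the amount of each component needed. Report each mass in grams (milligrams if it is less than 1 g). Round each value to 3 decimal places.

sucrose 123.783 g; nickel chloride hexahydrate 19.510 mg; neutral red 119.679 mg; manganese chloride tetrahydrate 38.458 mg

Scale factor relative to 1 L: 2.87.
sucrose: 126 mmol/L × 342.3 g/mol × 2.87 L ÷ 1000 = 123.783 g
nickel chloride hexahydrate: 28.6 µmol/L × 237.69 g/mol × 2.87 L ÷ 1000 = 19.510 mg
neutral red: 41.7 mg/L × 2.87 L = 119.679 mg
manganese chloride tetrahydrate: 13.4 mg/L × 2.87 L = 38.458 mg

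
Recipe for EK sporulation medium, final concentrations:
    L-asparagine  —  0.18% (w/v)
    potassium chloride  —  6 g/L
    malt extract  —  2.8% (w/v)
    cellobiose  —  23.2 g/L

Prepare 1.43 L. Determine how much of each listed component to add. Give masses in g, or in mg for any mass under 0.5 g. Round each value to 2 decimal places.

L-asparagine 2.57 g; potassium chloride 8.58 g; malt extract 40.04 g; cellobiose 33.18 g

Working volume: 1.43 L.
L-asparagine: 0.18% w/v = 1.8 g/L → 1.8 × 1.43 L = 2.57 g
potassium chloride: 6 g/L × 1.43 L = 8.58 g
malt extract: 2.8 g per 100 mL × 1430 mL ÷ 100 = 40.04 g
cellobiose: 23.2 g/L × 1.43 L = 33.18 g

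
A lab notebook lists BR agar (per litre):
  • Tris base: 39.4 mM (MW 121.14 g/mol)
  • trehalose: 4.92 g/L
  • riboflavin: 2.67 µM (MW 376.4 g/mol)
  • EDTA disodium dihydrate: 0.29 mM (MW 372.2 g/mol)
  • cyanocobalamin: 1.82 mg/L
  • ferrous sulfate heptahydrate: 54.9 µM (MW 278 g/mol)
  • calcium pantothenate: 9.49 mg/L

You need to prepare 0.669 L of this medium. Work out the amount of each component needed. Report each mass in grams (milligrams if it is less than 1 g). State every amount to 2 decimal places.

Working volume: 0.669 L.
Tris base: 39.4 mmol/L × 121.14 g/mol × 0.669 L ÷ 1000 = 3.19 g
trehalose: 4.92 g/L × 0.669 L = 3.29 g
riboflavin: 2.67 µmol/L × 376.4 g/mol × 0.669 L ÷ 1000 = 0.67 mg
EDTA disodium dihydrate: 0.29 mmol/L × 372.2 mg/mmol × 0.669 L = 72.21 mg
cyanocobalamin: 1.82 mg/L × 0.669 L = 1.22 mg
ferrous sulfate heptahydrate: 54.9 µmol/L × 278 g/mol × 0.669 L ÷ 1000 = 10.21 mg
calcium pantothenate: 9.49 mg/L × 0.669 L = 6.35 mg

Tris base 3.19 g; trehalose 3.29 g; riboflavin 0.67 mg; EDTA disodium dihydrate 72.21 mg; cyanocobalamin 1.22 mg; ferrous sulfate heptahydrate 10.21 mg; calcium pantothenate 6.35 mg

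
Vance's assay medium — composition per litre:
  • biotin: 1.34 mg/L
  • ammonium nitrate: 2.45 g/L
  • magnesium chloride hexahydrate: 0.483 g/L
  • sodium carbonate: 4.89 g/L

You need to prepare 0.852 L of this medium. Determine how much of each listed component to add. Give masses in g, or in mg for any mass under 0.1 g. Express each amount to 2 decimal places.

biotin 1.14 mg; ammonium nitrate 2.09 g; magnesium chloride hexahydrate 0.41 g; sodium carbonate 4.17 g

Working volume: 0.852 L.
biotin: 1.34 mg/L × 0.852 L = 1.14 mg
ammonium nitrate: 2.45 g/L × 0.852 L = 2.09 g
magnesium chloride hexahydrate: 0.483 g/L × 0.852 L = 0.41 g
sodium carbonate: 4.89 g/L × 0.852 L = 4.17 g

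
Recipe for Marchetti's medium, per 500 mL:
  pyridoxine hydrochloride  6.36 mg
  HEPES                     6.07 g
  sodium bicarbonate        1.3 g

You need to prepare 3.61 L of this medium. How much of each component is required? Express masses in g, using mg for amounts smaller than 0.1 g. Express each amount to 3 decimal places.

pyridoxine hydrochloride 45.919 mg; HEPES 43.825 g; sodium bicarbonate 9.386 g

Ratio of target to recipe volume: 3610 / 500 = 7.22.
pyridoxine hydrochloride: 6.36 mg × (3610 mL / 500 mL) = 45.919 mg
HEPES: 6.07 g × (3610 mL / 500 mL) = 43.825 g
sodium bicarbonate: 1.3 g × (3610 mL / 500 mL) = 9.386 g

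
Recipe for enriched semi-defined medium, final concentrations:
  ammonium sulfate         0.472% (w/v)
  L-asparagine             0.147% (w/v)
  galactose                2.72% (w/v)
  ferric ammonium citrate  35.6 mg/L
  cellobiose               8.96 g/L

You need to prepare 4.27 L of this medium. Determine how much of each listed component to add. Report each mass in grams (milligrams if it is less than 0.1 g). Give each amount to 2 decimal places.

ammonium sulfate 20.15 g; L-asparagine 6.28 g; galactose 116.14 g; ferric ammonium citrate 0.15 g; cellobiose 38.26 g

Working volume: 4.27 L.
ammonium sulfate: 0.472 g per 100 mL × 4270 mL ÷ 100 = 20.15 g
L-asparagine: 0.147% w/v = 1.47 g/L → 1.47 × 4.27 L = 6.28 g
galactose: 2.72 g per 100 mL × 4270 mL ÷ 100 = 116.14 g
ferric ammonium citrate: 35.6 mg/L × 4.27 L = 152.012 mg = 0.15 g
cellobiose: 8.96 g/L × 4.27 L = 38.26 g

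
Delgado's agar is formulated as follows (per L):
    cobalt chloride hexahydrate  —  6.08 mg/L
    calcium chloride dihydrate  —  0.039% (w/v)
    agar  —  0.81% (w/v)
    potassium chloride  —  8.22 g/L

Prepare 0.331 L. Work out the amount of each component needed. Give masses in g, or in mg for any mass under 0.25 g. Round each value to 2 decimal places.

Scale factor relative to 1 L: 0.331.
cobalt chloride hexahydrate: 6.08 mg/L × 0.331 L = 2.01 mg
calcium chloride dihydrate: 0.039 g per 100 mL × 331 mL ÷ 100 = 0.12909 g = 129.09 mg
agar: 0.81% w/v = 8.1 g/L → 8.1 × 0.331 L = 2.68 g
potassium chloride: 8.22 g/L × 0.331 L = 2.72 g

cobalt chloride hexahydrate 2.01 mg; calcium chloride dihydrate 129.09 mg; agar 2.68 g; potassium chloride 2.72 g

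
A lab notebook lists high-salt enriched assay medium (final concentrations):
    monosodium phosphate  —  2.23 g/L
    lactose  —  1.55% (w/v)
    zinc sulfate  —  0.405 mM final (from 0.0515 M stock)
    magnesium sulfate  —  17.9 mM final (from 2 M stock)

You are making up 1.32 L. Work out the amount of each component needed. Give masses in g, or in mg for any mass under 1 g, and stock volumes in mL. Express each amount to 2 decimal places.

Scale factor relative to 1 L: 1.32.
monosodium phosphate: 2.23 g/L × 1.32 L = 2.94 g
lactose: 1.55 g per 100 mL × 1320 mL ÷ 100 = 20.46 g
zinc sulfate: V = C2·V2/C1 = 0.405 mM × 1320 mL ÷ 51.5 mM = 10.38 mL
magnesium sulfate: V = C2·V2/C1 = 17.9 mM × 1320 mL ÷ 2000 mM = 11.81 mL

monosodium phosphate 2.94 g; lactose 20.46 g; zinc sulfate 10.38 mL; magnesium sulfate 11.81 mL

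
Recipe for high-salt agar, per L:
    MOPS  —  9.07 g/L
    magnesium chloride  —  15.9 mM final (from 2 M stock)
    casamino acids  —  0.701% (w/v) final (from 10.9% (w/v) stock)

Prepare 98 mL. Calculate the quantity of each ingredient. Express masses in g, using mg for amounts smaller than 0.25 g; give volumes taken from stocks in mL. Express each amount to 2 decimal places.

MOPS 0.89 g; magnesium chloride 0.78 mL; casamino acids 6.30 mL

Working volume: 98 mL = 0.098 L.
MOPS: 9.07 g/L × 0.098 L = 0.89 g
magnesium chloride: C1V1 = C2V2 → 15.9 mM × 98 mL ÷ 2000 mM = 0.78 mL
casamino acids: dilute stock: 0.701% ÷ 10.9% × 98 mL = 6.30 mL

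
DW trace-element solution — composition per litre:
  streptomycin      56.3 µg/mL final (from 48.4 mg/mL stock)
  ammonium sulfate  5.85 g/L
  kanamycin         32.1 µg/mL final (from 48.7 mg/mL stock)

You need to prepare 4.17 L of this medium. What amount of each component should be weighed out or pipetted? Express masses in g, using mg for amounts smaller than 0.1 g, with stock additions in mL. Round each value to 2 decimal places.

streptomycin 4.85 mL; ammonium sulfate 24.39 g; kanamycin 2.75 mL

Working volume: 4.17 L.
streptomycin: dilute stock: 56.3 µg/mL × 4170 mL ÷ 48400 µg/mL = 4.85 mL
ammonium sulfate: 5.85 g/L × 4.17 L = 24.39 g
kanamycin: C1V1 = C2V2 → 32.1 µg/mL × 4170 mL ÷ 48700 µg/mL = 2.75 mL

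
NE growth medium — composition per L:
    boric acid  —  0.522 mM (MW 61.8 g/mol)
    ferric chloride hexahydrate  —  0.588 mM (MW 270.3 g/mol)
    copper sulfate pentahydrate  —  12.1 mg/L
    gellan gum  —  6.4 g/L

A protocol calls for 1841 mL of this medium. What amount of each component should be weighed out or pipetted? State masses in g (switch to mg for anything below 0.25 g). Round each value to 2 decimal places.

Working volume: 1841 mL = 1.841 L.
boric acid: 0.522 mmol/L × 61.8 mg/mmol × 1.841 L = 59.39 mg
ferric chloride hexahydrate: 0.588 mmol/L × 270.3 g/mol × 1.841 L ÷ 1000 = 0.29 g
copper sulfate pentahydrate: 12.1 mg/L × 1.841 L = 22.28 mg
gellan gum: 6.4 g/L × 1.841 L = 11.78 g

boric acid 59.39 mg; ferric chloride hexahydrate 0.29 g; copper sulfate pentahydrate 22.28 mg; gellan gum 11.78 g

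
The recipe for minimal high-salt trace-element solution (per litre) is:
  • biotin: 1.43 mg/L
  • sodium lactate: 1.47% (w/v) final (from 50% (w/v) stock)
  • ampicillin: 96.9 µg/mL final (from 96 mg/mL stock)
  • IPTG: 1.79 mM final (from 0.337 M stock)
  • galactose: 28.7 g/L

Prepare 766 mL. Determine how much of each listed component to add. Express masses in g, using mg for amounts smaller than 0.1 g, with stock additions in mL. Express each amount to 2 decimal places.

biotin 1.10 mg; sodium lactate 22.52 mL; ampicillin 0.77 mL; IPTG 4.07 mL; galactose 21.98 g

Scale factor relative to 1 L: 0.766.
biotin: 1.43 mg/L × 0.766 L = 1.10 mg
sodium lactate: V = C2·V2/C1 = 1.47% ÷ 50% × 766 mL = 22.52 mL
ampicillin: C1V1 = C2V2 → 96.9 µg/mL × 766 mL ÷ 96000 µg/mL = 0.77 mL
IPTG: V = C2·V2/C1 = 1.79 mM × 766 mL ÷ 337 mM = 4.07 mL
galactose: 28.7 g/L × 0.766 L = 21.98 g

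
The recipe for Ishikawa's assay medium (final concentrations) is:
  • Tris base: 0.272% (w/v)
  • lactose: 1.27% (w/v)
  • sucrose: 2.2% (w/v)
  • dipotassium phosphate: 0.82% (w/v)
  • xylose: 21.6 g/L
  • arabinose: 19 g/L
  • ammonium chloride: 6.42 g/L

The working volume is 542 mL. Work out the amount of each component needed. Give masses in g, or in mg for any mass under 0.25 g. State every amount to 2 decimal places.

Scale factor relative to 1 L: 0.542.
Tris base: 0.272% w/v = 2.72 g/L → 2.72 × 0.542 L = 1.47 g
lactose: 1.27 g per 100 mL × 542 mL ÷ 100 = 6.88 g
sucrose: 2.2% w/v = 22 g/L → 22 × 0.542 L = 11.92 g
dipotassium phosphate: 0.82% w/v = 8.2 g/L → 8.2 × 0.542 L = 4.44 g
xylose: 21.6 g/L × 0.542 L = 11.71 g
arabinose: 19 g/L × 0.542 L = 10.30 g
ammonium chloride: 6.42 g/L × 0.542 L = 3.48 g

Tris base 1.47 g; lactose 6.88 g; sucrose 11.92 g; dipotassium phosphate 4.44 g; xylose 11.71 g; arabinose 10.30 g; ammonium chloride 3.48 g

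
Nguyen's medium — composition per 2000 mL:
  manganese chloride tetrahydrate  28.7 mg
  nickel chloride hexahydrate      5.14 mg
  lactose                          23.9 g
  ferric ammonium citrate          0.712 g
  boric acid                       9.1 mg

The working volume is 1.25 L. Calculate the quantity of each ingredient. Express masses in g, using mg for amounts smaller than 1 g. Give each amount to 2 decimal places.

manganese chloride tetrahydrate 17.94 mg; nickel chloride hexahydrate 3.21 mg; lactose 14.94 g; ferric ammonium citrate 445.00 mg; boric acid 5.69 mg

Scale factor = 1250 mL / 2000 mL = 0.625.
manganese chloride tetrahydrate: 28.7 mg × (1250 mL / 2000 mL) = 17.94 mg
nickel chloride hexahydrate: 5.14 mg × (1250 mL / 2000 mL) = 3.21 mg
lactose: 23.9 g × (1250 mL / 2000 mL) = 14.94 g
ferric ammonium citrate: 0.712 g × (1250 mL / 2000 mL) = 0.445 g = 445.00 mg
boric acid: 9.1 mg × (1250 mL / 2000 mL) = 5.69 mg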